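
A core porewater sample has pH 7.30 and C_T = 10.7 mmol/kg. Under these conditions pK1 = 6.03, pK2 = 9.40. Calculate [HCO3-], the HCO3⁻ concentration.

[HCO3⁻] = 10.1 mmol/kg

α₁ = 1 / (1 + [H⁺]/K1 + K2/[H⁺]) = 1 / (1 + 10^-1.27 + 10^-2.10)
   = 1 / (1 + 0.053703 + 0.0079433) = 1/1.0616 = 0.9419
[HCO3⁻] = α₁ × DIC = 0.9419 × 10.7 = 10.1 mmol/kg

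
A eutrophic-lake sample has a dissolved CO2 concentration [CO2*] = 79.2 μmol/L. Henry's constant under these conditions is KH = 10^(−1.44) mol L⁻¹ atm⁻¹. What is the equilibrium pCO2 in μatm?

KH = 10^(−1.44) = 3.631×10^-2 mol L⁻¹ atm⁻¹
pCO2 = [CO2*]/KH = 79.2×10^-6 / 3.631×10^-2 = 2.18×10^-3 atm = 2180 μatm

pCO2 = 2180 μatm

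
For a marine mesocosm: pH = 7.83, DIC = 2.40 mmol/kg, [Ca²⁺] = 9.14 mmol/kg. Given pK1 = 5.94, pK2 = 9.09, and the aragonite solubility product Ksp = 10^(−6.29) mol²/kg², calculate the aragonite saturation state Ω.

α₂ = 1 / (1 + [H⁺]/K2 + [H⁺]²/(K1K2)) = 1 / (1 + 10^+1.26 + 10^-0.63)
   = 1 / (1 + 18.197 + 0.23442) = 1/19.431 = 0.05146
[CO3²⁻] = α₂ × DIC = 0.05146 × 2.40 = 0.1235 mmol/kg
Ksp = 10^(−6.29) = 5.129×10^-7
Ω = [Ca²⁺][CO3²⁻]/Ksp = (9.14×10^-3)(1.235×10^-4) / 5.129×10^-7 = 2.20

Ω = 2.20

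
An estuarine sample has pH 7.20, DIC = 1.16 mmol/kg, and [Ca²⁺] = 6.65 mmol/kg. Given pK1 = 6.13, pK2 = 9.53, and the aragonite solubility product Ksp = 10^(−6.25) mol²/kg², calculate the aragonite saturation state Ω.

Ω = 0.0589

α₂ = 1 / (1 + [H⁺]/K2 + [H⁺]²/(K1K2)) = 1 / (1 + 10^+2.33 + 10^+1.26)
   = 1 / (1 + 213.80 + 18.197) = 1/232.99 = 0.004292
[CO3²⁻] = α₂ × DIC = 0.004292 × 1.16 = 0.004979 mmol/kg = 4.979 μmol/kg
Ksp = 10^(−6.25) = 5.623×10^-7
Ω = [Ca²⁺][CO3²⁻]/Ksp = (6.65×10^-3)(4.979×10^-6) / 5.623×10^-7 = 0.0589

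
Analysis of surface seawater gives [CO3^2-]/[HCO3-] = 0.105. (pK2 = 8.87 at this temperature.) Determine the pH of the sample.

From K2 = [H⁺][CO3^2-]/[HCO3-]:  pH = pK2 + log₁₀([CO3^2-]/[HCO3-])
log₁₀(0.105) = -0.979
pH = 8.87 + (-0.979) = 7.89

pH = 7.89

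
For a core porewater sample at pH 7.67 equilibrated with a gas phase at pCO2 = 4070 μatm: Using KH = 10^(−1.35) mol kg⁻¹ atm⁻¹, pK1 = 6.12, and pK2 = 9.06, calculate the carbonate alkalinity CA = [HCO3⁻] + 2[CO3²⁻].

[CO2*] = KH · pCO2 = 10^(−1.35) × 4070×10^-6 = 1.818×10^-4 mol/kg
α₀ = 1/(1 + K1/[H⁺] + K1K2/[H⁺]²) = 1/(1 + 10^+1.55 + 10^+0.16) = 0.02637
DIC = [CO2*]/α₀ = 1.818×10^-4 / 0.02637 = 6.895 mmol/kg
CA = (α₁ + 2α₂)·DIC = (0.9355 + 2×0.03811) × 6.895 = 6.98 mmol/kg

CA = 6.98 mmol/kg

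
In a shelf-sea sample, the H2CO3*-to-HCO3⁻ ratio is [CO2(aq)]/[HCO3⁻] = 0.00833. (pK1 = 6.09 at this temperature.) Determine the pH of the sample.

From K1 = [H⁺][HCO3⁻]/[CO2(aq)]:  pH = pK1 − log₁₀([CO2(aq)]/[HCO3⁻])
log₁₀(0.00833) = -2.079
pH = 6.09 − (-2.079) = 8.17

pH = 8.17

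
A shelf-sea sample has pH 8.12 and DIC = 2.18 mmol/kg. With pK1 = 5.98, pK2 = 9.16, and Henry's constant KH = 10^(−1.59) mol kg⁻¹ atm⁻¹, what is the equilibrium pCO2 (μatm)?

pCO2 = 559 μatm

α₀ = 1 / (1 + K1/[H⁺] + K1K2/[H⁺]²) = 1 / (1 + 10^+2.14 + 10^+1.10)
   = 1 / (1 + 138.04 + 12.589) = 1/151.63 = 0.006595
[CO2*] = α₀ × DIC = 0.006595 × 2.18 = 0.01438 mmol/kg = 14.38 μmol/kg
pCO2 = [CO2*]/KH = 1.438×10^-5 / 2.570×10^-2 = 559 μatm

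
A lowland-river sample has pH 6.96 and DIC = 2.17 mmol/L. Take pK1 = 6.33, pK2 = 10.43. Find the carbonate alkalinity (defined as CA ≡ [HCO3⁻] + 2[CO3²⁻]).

CA = 1.76 mmol/L

CA = [HCO3⁻] + 2[CO3²⁻] = (α₁ + 2α₂)·DIC
At pH 6.96: [H⁺]/K1 = 10^-0.63 = 0.23442, K2/[H⁺] = 10^-3.47 = 0.00033884
α₁ = 1/(1 + 0.23442 + 0.00033884) = 1/1.2348 = 0.8099; α₂ = α₁·K2/[H⁺] = 0.0002744
α₁ + 2α₂ = 0.8104
CA = 0.8104 × 2.17 = 1.76 mmol/L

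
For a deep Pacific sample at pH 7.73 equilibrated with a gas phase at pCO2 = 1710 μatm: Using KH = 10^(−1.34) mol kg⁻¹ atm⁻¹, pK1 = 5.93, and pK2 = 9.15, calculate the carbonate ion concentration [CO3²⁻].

[CO3²⁻] = 0.187 mmol/kg

[CO2*] = KH · pCO2 = 10^(−1.34) × 1710×10^-6 = 7.816×10^-5 mol/kg
α₀ = 1/(1 + K1/[H⁺] + K1K2/[H⁺]²) = 1/(1 + 10^+1.80 + 10^+0.38) = 0.01504
DIC = [CO2*]/α₀ = 7.816×10^-5 / 0.01504 = 5.197 mmol/kg
[CO3²⁻] = α₂·DIC; α₂ = 0.03608, so [CO3²⁻] = 0.03608 × 5.197 = 0.187 mmol/kg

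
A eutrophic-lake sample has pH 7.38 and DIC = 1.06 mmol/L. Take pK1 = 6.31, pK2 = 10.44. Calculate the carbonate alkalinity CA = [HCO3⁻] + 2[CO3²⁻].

CA = 0.978 mmol/L

CA = [HCO3⁻] + 2[CO3²⁻] = (α₁ + 2α₂)·DIC
At pH 7.38: [H⁺]/K1 = 10^-1.07 = 0.085114, K2/[H⁺] = 10^-3.06 = 0.00087096
α₁ = 1/(1 + 0.085114 + 0.00087096) = 1/1.0860 = 0.9208; α₂ = α₁·K2/[H⁺] = 0.0008020
α₁ + 2α₂ = 0.9224
CA = 0.9224 × 1.06 = 0.978 mmol/L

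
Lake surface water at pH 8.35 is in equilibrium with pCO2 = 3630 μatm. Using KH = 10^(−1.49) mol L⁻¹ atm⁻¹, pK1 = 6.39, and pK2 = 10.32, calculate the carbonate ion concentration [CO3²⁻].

[CO3²⁻] = 0.115 mmol/L

[CO2*] = KH · pCO2 = 10^(−1.49) × 3630×10^-6 = 1.175×10^-4 mol/L
α₀ = 1/(1 + K1/[H⁺] + K1K2/[H⁺]²) = 1/(1 + 10^+1.96 + 10^-0.01) = 0.01073
DIC = [CO2*]/α₀ = 1.175×10^-4 / 0.01073 = 10.95 mmol/L
[CO3²⁻] = α₂·DIC; α₂ = 0.01049, so [CO3²⁻] = 0.01049 × 10.95 = 0.115 mmol/L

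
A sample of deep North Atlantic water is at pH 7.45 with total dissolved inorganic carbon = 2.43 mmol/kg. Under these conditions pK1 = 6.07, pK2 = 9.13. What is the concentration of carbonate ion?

[CO3²⁻] = 0.0478 mmol/kg

α₂ = 1 / (1 + [H⁺]/K2 + [H⁺]²/(K1K2)) = 1 / (1 + 10^+1.68 + 10^+0.30)
   = 1 / (1 + 47.863 + 1.9953) = 1/50.858 = 0.01966
[CO3²⁻] = α₂ × DIC = 0.01966 × 2.43 = 0.0478 mmol/kg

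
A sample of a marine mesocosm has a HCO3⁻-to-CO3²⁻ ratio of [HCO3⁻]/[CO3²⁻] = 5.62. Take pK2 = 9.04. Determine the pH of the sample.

From K2 = [H⁺][CO3²⁻]/[HCO3⁻]:  pH = pK2 − log₁₀([HCO3⁻]/[CO3²⁻])
log₁₀(5.62) = +0.750
pH = 9.04 − (+0.750) = 8.29

pH = 8.29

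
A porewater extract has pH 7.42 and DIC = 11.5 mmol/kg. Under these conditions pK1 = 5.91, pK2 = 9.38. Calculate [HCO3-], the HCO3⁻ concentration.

α₁ = 1 / (1 + [H⁺]/K1 + K2/[H⁺]) = 1 / (1 + 10^-1.51 + 10^-1.96)
   = 1 / (1 + 0.030903 + 0.010965) = 1/1.0419 = 0.9598
[HCO3⁻] = α₁ × DIC = 0.9598 × 11.5 = 11.0 mmol/kg

[HCO3⁻] = 11.0 mmol/kg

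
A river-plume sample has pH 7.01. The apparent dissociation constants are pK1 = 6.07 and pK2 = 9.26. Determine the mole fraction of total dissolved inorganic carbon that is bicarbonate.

α₁ = 1 / (1 + [H⁺]/K1 + K2/[H⁺]) = 1 / (1 + 10^-0.94 + 10^-2.25)
   = 1 / (1 + 0.11482 + 0.0056234) = 1/1.1204 = 0.8925

α₁ = 0.893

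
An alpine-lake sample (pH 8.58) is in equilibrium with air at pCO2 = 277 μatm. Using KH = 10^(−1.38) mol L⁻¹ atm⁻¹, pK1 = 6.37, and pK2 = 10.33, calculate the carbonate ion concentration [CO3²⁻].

[CO2*] = KH · pCO2 = 10^(−1.38) × 277×10^-6 = 1.155×10^-5 mol/L
α₀ = 1/(1 + K1/[H⁺] + K1K2/[H⁺]²) = 1/(1 + 10^+2.21 + 10^+0.46) = 0.006022
DIC = [CO2*]/α₀ = 1.155×10^-5 / 0.006022 = 1.918 mmol/L
[CO3²⁻] = α₂·DIC; α₂ = 0.01737, so [CO3²⁻] = 0.01737 × 1.918 = 0.0333 mmol/L

[CO3²⁻] = 0.0333 mmol/L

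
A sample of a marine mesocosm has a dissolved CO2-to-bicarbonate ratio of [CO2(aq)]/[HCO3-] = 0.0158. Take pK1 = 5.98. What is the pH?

pH = 7.78

From K1 = [H⁺][HCO3-]/[CO2(aq)]:  pH = pK1 − log₁₀([CO2(aq)]/[HCO3-])
log₁₀(0.0158) = -1.801
pH = 5.98 − (-1.801) = 7.78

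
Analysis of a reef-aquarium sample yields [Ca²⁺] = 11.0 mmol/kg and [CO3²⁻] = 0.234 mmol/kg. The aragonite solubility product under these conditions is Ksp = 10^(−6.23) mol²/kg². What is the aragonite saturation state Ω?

Ksp = 10^(−6.23) = 5.888×10^-7
Ω = [Ca²⁺][CO3²⁻]/Ksp = (11.0×10^-3)(0.234×10^-3) / 5.888×10^-7 = 4.37

Ω = 4.37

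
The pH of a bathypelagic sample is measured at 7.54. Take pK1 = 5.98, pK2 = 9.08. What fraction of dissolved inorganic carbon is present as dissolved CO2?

α₀ = 1 / (1 + K1/[H⁺] + K1K2/[H⁺]²) = 1 / (1 + 10^+1.56 + 10^+0.02)
   = 1 / (1 + 36.308 + 1.0471) = 1/38.355 = 0.02607

α₀ = 0.0261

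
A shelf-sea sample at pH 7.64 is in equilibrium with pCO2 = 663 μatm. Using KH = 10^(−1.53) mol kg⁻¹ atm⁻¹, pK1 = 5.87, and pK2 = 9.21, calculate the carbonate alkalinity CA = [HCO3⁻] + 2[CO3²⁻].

CA = 1.21 mmol/kg

[CO2*] = KH · pCO2 = 10^(−1.53) × 663×10^-6 = 1.957×10^-5 mol/kg
α₀ = 1/(1 + K1/[H⁺] + K1K2/[H⁺]²) = 1/(1 + 10^+1.77 + 10^+0.20) = 0.01627
DIC = [CO2*]/α₀ = 1.957×10^-5 / 0.01627 = 1.203 mmol/kg
CA = (α₁ + 2α₂)·DIC = (0.9579 + 2×0.02578) × 1.203 = 1.21 mmol/kg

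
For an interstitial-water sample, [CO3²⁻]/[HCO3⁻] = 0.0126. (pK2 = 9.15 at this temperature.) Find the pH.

pH = 7.25

From K2 = [H⁺][CO3²⁻]/[HCO3⁻]:  pH = pK2 + log₁₀([CO3²⁻]/[HCO3⁻])
log₁₀(0.0126) = -1.900
pH = 9.15 + (-1.900) = 7.25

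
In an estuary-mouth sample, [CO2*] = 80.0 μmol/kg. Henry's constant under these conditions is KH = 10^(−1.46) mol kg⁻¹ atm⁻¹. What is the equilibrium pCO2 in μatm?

pCO2 = 2310 μatm

KH = 10^(−1.46) = 3.467×10^-2 mol kg⁻¹ atm⁻¹
pCO2 = [CO2*]/KH = 80.0×10^-6 / 3.467×10^-2 = 2.31×10^-3 atm = 2310 μatm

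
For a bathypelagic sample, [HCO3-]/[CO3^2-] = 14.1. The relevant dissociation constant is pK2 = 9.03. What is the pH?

From K2 = [H⁺][CO3^2-]/[HCO3-]:  pH = pK2 − log₁₀([HCO3-]/[CO3^2-])
log₁₀(14.1) = +1.149
pH = 9.03 − (+1.149) = 7.88

pH = 7.88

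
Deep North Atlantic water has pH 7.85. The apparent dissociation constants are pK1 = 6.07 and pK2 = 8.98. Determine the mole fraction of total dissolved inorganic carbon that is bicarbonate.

α₁ = 0.917

α₁ = 1 / (1 + [H⁺]/K1 + K2/[H⁺]) = 1 / (1 + 10^-1.78 + 10^-1.13)
   = 1 / (1 + 0.016596 + 0.074131) = 1/1.0907 = 0.9168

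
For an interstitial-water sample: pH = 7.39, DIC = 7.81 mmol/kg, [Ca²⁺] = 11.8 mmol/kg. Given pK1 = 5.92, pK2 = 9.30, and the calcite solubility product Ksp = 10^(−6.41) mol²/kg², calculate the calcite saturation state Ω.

Ω = 2.79

α₂ = 1 / (1 + [H⁺]/K2 + [H⁺]²/(K1K2)) = 1 / (1 + 10^+1.91 + 10^+0.44)
   = 1 / (1 + 81.283 + 2.7542) = 1/85.037 = 0.01176
[CO3²⁻] = α₂ × DIC = 0.01176 × 7.81 = 0.09184 mmol/kg
Ksp = 10^(−6.41) = 3.890×10^-7
Ω = [Ca²⁺][CO3²⁻]/Ksp = (11.8×10^-3)(9.184×10^-5) / 3.890×10^-7 = 2.79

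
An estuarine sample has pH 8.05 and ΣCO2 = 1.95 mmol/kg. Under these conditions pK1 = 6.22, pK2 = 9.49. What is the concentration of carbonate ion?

[CO3²⁻] = 0.0674 mmol/kg

α₂ = 1 / (1 + [H⁺]/K2 + [H⁺]²/(K1K2)) = 1 / (1 + 10^+1.44 + 10^-0.39)
   = 1 / (1 + 27.542 + 0.40738) = 1/28.950 = 0.03454
[CO3²⁻] = α₂ × DIC = 0.03454 × 1.95 = 0.0674 mmol/kg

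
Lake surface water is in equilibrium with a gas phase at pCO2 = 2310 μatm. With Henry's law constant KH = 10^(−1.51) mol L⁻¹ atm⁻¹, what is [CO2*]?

KH = 10^(−1.51) = 3.090×10^-2 mol L⁻¹ atm⁻¹
[CO2*] = KH · pCO2 = 3.090×10^-2 × 2310×10^-6 atm = 7.14×10^-5 mol/L

[CO2*] = 71.4 μmol/L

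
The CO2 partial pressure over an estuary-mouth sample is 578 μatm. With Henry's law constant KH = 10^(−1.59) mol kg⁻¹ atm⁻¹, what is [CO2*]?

[CO2*] = 14.9 μmol/kg

KH = 10^(−1.59) = 2.570×10^-2 mol kg⁻¹ atm⁻¹
[CO2*] = KH · pCO2 = 2.570×10^-2 × 578×10^-6 atm = 1.49×10^-5 mol/kg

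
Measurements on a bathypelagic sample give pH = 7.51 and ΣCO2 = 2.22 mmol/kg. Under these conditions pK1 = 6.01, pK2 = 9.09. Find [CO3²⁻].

[CO3²⁻] = 0.0552 mmol/kg

α₂ = 1 / (1 + [H⁺]/K2 + [H⁺]²/(K1K2)) = 1 / (1 + 10^+1.58 + 10^+0.08)
   = 1 / (1 + 38.019 + 1.2023) = 1/40.221 = 0.02486
[CO3²⁻] = α₂ × DIC = 0.02486 × 2.22 = 0.0552 mmol/kg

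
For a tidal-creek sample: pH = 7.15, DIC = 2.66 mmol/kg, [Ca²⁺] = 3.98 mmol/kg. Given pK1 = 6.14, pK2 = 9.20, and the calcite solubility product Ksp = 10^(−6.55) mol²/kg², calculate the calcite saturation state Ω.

Ω = 0.303

α₂ = 1 / (1 + [H⁺]/K2 + [H⁺]²/(K1K2)) = 1 / (1 + 10^+2.05 + 10^+1.04)
   = 1 / (1 + 112.20 + 10.965) = 1/124.17 = 0.008054
[CO3²⁻] = α₂ × DIC = 0.008054 × 2.66 = 0.02142 mmol/kg
Ksp = 10^(−6.55) = 2.818×10^-7
Ω = [Ca²⁺][CO3²⁻]/Ksp = (3.98×10^-3)(2.142×10^-5) / 2.818×10^-7 = 0.303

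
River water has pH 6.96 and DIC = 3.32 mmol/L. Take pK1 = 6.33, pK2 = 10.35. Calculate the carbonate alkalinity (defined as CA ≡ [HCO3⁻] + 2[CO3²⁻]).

CA = [HCO3⁻] + 2[CO3²⁻] = (α₁ + 2α₂)·DIC
At pH 6.96: [H⁺]/K1 = 10^-0.63 = 0.23442, K2/[H⁺] = 10^-3.39 = 0.00040738
α₁ = 1/(1 + 0.23442 + 0.00040738) = 1/1.2348 = 0.8098; α₂ = α₁·K2/[H⁺] = 0.0003299
α₁ + 2α₂ = 0.8105
CA = 0.8105 × 3.32 = 2.69 mmol/L

CA = 2.69 mmol/L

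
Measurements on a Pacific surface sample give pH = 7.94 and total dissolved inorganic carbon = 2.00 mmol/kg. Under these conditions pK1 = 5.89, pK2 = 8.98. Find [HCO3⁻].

α₁ = 1 / (1 + [H⁺]/K1 + K2/[H⁺]) = 1 / (1 + 10^-2.05 + 10^-1.04)
   = 1 / (1 + 0.0089125 + 0.091201) = 1/1.1001 = 0.9090
[HCO3⁻] = α₁ × DIC = 0.9090 × 2.00 = 1.82 mmol/kg

[HCO3⁻] = 1.82 mmol/kg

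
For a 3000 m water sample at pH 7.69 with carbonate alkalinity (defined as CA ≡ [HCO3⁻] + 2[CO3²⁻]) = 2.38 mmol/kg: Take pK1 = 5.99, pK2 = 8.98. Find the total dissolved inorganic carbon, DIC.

CA = [HCO3⁻] + 2[CO3²⁻] = (α₁ + 2α₂)·DIC
At pH 7.69: [H⁺]/K1 = 10^-1.70 = 0.019953, K2/[H⁺] = 10^-1.29 = 0.051286
α₁ = 1/(1 + 0.019953 + 0.051286) = 1/1.0712 = 0.9335; α₂ = α₁·K2/[H⁺] = 0.04788
α₁ + 2α₂ = 1.0292
DIC = CA / (α₁ + 2α₂) = 2.38 / 1.0292 = 2.31 mmol/kg

DIC = 2.31 mmol/kg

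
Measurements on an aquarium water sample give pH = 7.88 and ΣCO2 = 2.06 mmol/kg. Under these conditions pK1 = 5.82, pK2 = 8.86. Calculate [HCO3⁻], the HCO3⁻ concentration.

α₁ = 1 / (1 + [H⁺]/K1 + K2/[H⁺]) = 1 / (1 + 10^-2.06 + 10^-0.98)
   = 1 / (1 + 0.0087096 + 0.10471) = 1/1.1134 = 0.8981
[HCO3⁻] = α₁ × DIC = 0.8981 × 2.06 = 1.85 mmol/kg

[HCO3⁻] = 1.85 mmol/kg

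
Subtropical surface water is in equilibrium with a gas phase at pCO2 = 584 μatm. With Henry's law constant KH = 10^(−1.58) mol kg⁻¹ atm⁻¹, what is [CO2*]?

KH = 10^(−1.58) = 2.630×10^-2 mol kg⁻¹ atm⁻¹
[CO2*] = KH · pCO2 = 2.630×10^-2 × 584×10^-6 atm = 1.54×10^-5 mol/kg

[CO2*] = 15.4 μmol/kg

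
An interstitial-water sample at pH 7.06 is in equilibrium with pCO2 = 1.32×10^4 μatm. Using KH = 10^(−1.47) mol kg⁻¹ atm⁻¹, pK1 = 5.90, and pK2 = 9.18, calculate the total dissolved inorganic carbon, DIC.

DIC = 6.96 mmol/kg

[CO2*] = KH · pCO2 = 10^(−1.47) × 1.32×10^4×10^-6 = 4.473×10^-4 mol/kg
α₀ = 1/(1 + K1/[H⁺] + K1K2/[H⁺]²) = 1/(1 + 10^+1.16 + 10^-0.96) = 0.06425
DIC = [CO2*]/α₀ = 4.473×10^-4 / 0.06425 = 6.96 mmol/kg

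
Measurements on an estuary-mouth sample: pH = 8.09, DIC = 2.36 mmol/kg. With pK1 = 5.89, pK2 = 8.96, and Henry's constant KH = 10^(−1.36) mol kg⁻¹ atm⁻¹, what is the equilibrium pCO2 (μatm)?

pCO2 = 299 μatm

α₀ = 1 / (1 + K1/[H⁺] + K1K2/[H⁺]²) = 1 / (1 + 10^+2.20 + 10^+1.33)
   = 1 / (1 + 158.49 + 21.380) = 1/180.87 = 0.005529
[CO2*] = α₀ × DIC = 0.005529 × 2.36 = 0.01305 mmol/kg = 13.05 μmol/kg
pCO2 = [CO2*]/KH = 1.305×10^-5 / 4.365×10^-2 = 299 μatm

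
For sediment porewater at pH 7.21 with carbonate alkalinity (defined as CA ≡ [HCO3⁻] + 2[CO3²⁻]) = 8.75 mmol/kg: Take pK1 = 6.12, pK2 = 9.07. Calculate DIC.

CA = [HCO3⁻] + 2[CO3²⁻] = (α₁ + 2α₂)·DIC
At pH 7.21: [H⁺]/K1 = 10^-1.09 = 0.081283, K2/[H⁺] = 10^-1.86 = 0.013804
α₁ = 1/(1 + 0.081283 + 0.013804) = 1/1.0951 = 0.9132; α₂ = α₁·K2/[H⁺] = 0.01261
α₁ + 2α₂ = 0.9384
DIC = CA / (α₁ + 2α₂) = 8.75 / 0.9384 = 9.32 mmol/kg

DIC = 9.32 mmol/kg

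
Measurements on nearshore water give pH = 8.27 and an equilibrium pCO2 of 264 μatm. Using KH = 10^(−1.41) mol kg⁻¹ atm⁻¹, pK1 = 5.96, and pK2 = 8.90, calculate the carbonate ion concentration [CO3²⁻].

[CO2*] = KH · pCO2 = 10^(−1.41) × 264×10^-6 = 1.027×10^-5 mol/kg
α₀ = 1/(1 + K1/[H⁺] + K1K2/[H⁺]²) = 1/(1 + 10^+2.31 + 10^+1.68) = 0.003952
DIC = [CO2*]/α₀ = 1.027×10^-5 / 0.003952 = 2.599 mmol/kg
[CO3²⁻] = α₂·DIC; α₂ = 0.1892, so [CO3²⁻] = 0.1892 × 2.599 = 0.492 mmol/kg

[CO3²⁻] = 0.492 mmol/kg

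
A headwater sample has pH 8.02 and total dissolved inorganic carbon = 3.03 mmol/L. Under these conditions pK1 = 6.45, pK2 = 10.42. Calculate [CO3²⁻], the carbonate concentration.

[CO3²⁻] = 11.7 μmol/L

α₂ = 1 / (1 + [H⁺]/K2 + [H⁺]²/(K1K2)) = 1 / (1 + 10^+2.40 + 10^+0.83)
   = 1 / (1 + 251.19 + 6.7608) = 1/258.95 = 0.003862
[CO3²⁻] = α₂ × DIC = 0.003862 × 3.03 = 0.0117 mmol/L = 11.7 μmol/L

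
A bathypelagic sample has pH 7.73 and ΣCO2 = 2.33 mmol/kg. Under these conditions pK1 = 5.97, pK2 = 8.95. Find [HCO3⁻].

[HCO3⁻] = 2.16 mmol/kg

α₁ = 1 / (1 + [H⁺]/K1 + K2/[H⁺]) = 1 / (1 + 10^-1.76 + 10^-1.22)
   = 1 / (1 + 0.017378 + 0.060256) = 1/1.0776 = 0.9280
[HCO3⁻] = α₁ × DIC = 0.9280 × 2.33 = 2.16 mmol/kg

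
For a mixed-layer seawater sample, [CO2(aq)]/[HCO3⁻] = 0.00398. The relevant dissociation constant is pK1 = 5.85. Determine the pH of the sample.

From K1 = [H⁺][HCO3⁻]/[CO2(aq)]:  pH = pK1 − log₁₀([CO2(aq)]/[HCO3⁻])
log₁₀(0.00398) = -2.400
pH = 5.85 − (-2.400) = 8.25

pH = 8.25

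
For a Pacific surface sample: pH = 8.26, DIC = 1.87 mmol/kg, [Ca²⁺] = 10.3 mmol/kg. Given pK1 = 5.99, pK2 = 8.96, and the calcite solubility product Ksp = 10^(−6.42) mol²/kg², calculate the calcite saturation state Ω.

α₂ = 1 / (1 + [H⁺]/K2 + [H⁺]²/(K1K2)) = 1 / (1 + 10^+0.70 + 10^-1.57)
   = 1 / (1 + 5.0119 + 0.026915) = 1/6.0388 = 0.1656
[CO3²⁻] = α₂ × DIC = 0.1656 × 1.87 = 0.3097 mmol/kg
Ksp = 10^(−6.42) = 3.802×10^-7
Ω = [Ca²⁺][CO3²⁻]/Ksp = (10.3×10^-3)(3.097×10^-4) / 3.802×10^-7 = 8.39

Ω = 8.39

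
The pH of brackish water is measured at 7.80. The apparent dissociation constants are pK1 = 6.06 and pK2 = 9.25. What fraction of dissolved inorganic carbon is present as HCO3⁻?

α₁ = 0.949

α₁ = 1 / (1 + [H⁺]/K1 + K2/[H⁺]) = 1 / (1 + 10^-1.74 + 10^-1.45)
   = 1 / (1 + 0.018197 + 0.035481) = 1/1.0537 = 0.9491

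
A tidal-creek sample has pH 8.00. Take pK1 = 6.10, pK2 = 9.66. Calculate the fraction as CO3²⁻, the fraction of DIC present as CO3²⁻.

α₂ = 0.0211

α₂ = 1 / (1 + [H⁺]/K2 + [H⁺]²/(K1K2)) = 1 / (1 + 10^+1.66 + 10^-0.24)
   = 1 / (1 + 45.709 + 0.57544) = 1/47.284 = 0.02115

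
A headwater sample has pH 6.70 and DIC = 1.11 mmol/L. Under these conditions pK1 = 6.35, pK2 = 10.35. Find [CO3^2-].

α₂ = 1 / (1 + [H⁺]/K2 + [H⁺]²/(K1K2)) = 1 / (1 + 10^+3.65 + 10^+3.30)
   = 1 / (1 + 4466.8 + 1995.3) = 1/6463.1 = 0.0001547
[CO3²⁻] = α₂ × DIC = 0.0001547 × 1.11 = 0.000172 mmol/L = 0.172 μmol/L

[CO3²⁻] = 0.172 μmol/L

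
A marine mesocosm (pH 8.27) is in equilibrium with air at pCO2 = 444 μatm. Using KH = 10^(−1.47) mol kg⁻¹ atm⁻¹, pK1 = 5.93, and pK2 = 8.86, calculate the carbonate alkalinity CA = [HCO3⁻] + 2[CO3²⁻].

[CO2*] = KH · pCO2 = 10^(−1.47) × 444×10^-6 = 1.504×10^-5 mol/kg
α₀ = 1/(1 + K1/[H⁺] + K1K2/[H⁺]²) = 1/(1 + 10^+2.34 + 10^+1.75) = 0.003623
DIC = [CO2*]/α₀ = 1.504×10^-5 / 0.003623 = 4.152 mmol/kg
CA = (α₁ + 2α₂)·DIC = (0.7926 + 2×0.2037) × 4.152 = 4.98 mmol/kg

CA = 4.98 mmol/kg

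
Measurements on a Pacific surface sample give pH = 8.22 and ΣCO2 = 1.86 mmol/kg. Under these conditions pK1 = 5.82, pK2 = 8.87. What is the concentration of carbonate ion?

[CO3²⁻] = 0.339 mmol/kg

α₂ = 1 / (1 + [H⁺]/K2 + [H⁺]²/(K1K2)) = 1 / (1 + 10^+0.65 + 10^-1.75)
   = 1 / (1 + 4.4668 + 0.017783) = 1/5.4846 = 0.1823
[CO3²⁻] = α₂ × DIC = 0.1823 × 1.86 = 0.339 mmol/kg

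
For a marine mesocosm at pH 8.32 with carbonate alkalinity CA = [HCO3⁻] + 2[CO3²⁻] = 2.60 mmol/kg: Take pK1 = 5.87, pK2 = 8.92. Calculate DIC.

CA = [HCO3⁻] + 2[CO3²⁻] = (α₁ + 2α₂)·DIC
At pH 8.32: [H⁺]/K1 = 10^-2.45 = 0.0035481, K2/[H⁺] = 10^-0.60 = 0.25119
α₁ = 1/(1 + 0.0035481 + 0.25119) = 1/1.2547 = 0.7970; α₂ = α₁·K2/[H⁺] = 0.2002
α₁ + 2α₂ = 1.1974
DIC = CA / (α₁ + 2α₂) = 2.60 / 1.1974 = 2.17 mmol/kg

DIC = 2.17 mmol/kg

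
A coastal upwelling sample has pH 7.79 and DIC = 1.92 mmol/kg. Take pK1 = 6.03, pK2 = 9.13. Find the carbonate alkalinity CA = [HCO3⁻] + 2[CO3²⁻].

CA = [HCO3⁻] + 2[CO3²⁻] = (α₁ + 2α₂)·DIC
At pH 7.79: [H⁺]/K1 = 10^-1.76 = 0.017378, K2/[H⁺] = 10^-1.34 = 0.045709
α₁ = 1/(1 + 0.017378 + 0.045709) = 1/1.0631 = 0.9407; α₂ = α₁·K2/[H⁺] = 0.04300
α₁ + 2α₂ = 1.0266
CA = 1.0266 × 1.92 = 1.97 mmol/kg

CA = 1.97 mmol/kg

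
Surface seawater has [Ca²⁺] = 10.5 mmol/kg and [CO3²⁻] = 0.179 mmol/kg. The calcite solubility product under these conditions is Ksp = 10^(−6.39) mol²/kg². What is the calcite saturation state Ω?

Ω = 4.61

Ksp = 10^(−6.39) = 4.074×10^-7
Ω = [Ca²⁺][CO3²⁻]/Ksp = (10.5×10^-3)(0.179×10^-3) / 4.074×10^-7 = 4.61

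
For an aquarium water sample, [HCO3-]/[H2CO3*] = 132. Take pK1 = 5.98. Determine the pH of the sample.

pH = 8.10

From K1 = [H⁺][HCO3-]/[H2CO3*]:  pH = pK1 + log₁₀([HCO3-]/[H2CO3*])
log₁₀(132) = +2.121
pH = 5.98 + (+2.121) = 8.10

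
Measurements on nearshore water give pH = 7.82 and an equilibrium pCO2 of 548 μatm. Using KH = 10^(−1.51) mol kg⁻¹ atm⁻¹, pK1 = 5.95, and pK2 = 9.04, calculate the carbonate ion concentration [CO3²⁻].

[CO3²⁻] = 0.0756 mmol/kg

[CO2*] = KH · pCO2 = 10^(−1.51) × 548×10^-6 = 1.693×10^-5 mol/kg
α₀ = 1/(1 + K1/[H⁺] + K1K2/[H⁺]²) = 1/(1 + 10^+1.87 + 10^+0.65) = 0.01256
DIC = [CO2*]/α₀ = 1.693×10^-5 / 0.01256 = 1.348 mmol/kg
[CO3²⁻] = α₂·DIC; α₂ = 0.05612, so [CO3²⁻] = 0.05612 × 1.348 = 0.0756 mmol/kg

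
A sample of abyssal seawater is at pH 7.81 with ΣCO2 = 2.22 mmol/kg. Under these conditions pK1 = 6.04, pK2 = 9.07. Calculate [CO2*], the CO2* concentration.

[CO2*] = 0.0352 mmol/kg

α₀ = 1 / (1 + K1/[H⁺] + K1K2/[H⁺]²) = 1 / (1 + 10^+1.77 + 10^+0.51)
   = 1 / (1 + 58.884 + 3.2359) = 1/63.120 = 0.01584
[CO2*] = α₀ × DIC = 0.01584 × 2.22 = 0.0352 mmol/kg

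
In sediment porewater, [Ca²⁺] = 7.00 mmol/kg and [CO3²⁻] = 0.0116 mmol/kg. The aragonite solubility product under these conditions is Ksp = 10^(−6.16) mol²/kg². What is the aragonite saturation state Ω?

Ksp = 10^(−6.16) = 6.918×10^-7
Ω = [Ca²⁺][CO3²⁻]/Ksp = (7.00×10^-3)(0.0116×10^-3) / 6.918×10^-7 = 0.117

Ω = 0.117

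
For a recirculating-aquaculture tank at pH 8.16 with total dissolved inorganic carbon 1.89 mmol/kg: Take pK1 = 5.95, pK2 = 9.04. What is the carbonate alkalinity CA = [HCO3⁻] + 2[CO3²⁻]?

CA = 2.10 mmol/kg

CA = [HCO3⁻] + 2[CO3²⁻] = (α₁ + 2α₂)·DIC
At pH 8.16: [H⁺]/K1 = 10^-2.21 = 0.0061660, K2/[H⁺] = 10^-0.88 = 0.13183
α₁ = 1/(1 + 0.0061660 + 0.13183) = 1/1.1380 = 0.8787; α₂ = α₁·K2/[H⁺] = 0.1158
α₁ + 2α₂ = 1.1104
CA = 1.1104 × 1.89 = 2.10 mmol/kg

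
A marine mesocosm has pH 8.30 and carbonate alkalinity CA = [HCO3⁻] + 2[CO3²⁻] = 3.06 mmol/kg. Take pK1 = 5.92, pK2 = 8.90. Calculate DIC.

CA = [HCO3⁻] + 2[CO3²⁻] = (α₁ + 2α₂)·DIC
At pH 8.30: [H⁺]/K1 = 10^-2.38 = 0.0041687, K2/[H⁺] = 10^-0.60 = 0.25119
α₁ = 1/(1 + 0.0041687 + 0.25119) = 1/1.2554 = 0.7966; α₂ = α₁·K2/[H⁺] = 0.2001
α₁ + 2α₂ = 1.1968
DIC = CA / (α₁ + 2α₂) = 3.06 / 1.1968 = 2.56 mmol/kg

DIC = 2.56 mmol/kg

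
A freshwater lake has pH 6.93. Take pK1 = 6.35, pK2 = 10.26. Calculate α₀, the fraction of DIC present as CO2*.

α₀ = 1 / (1 + K1/[H⁺] + K1K2/[H⁺]²) = 1 / (1 + 10^+0.58 + 10^-2.75)
   = 1 / (1 + 3.8019 + 0.0017783) = 1/4.8037 = 0.2082

α₀ = 0.208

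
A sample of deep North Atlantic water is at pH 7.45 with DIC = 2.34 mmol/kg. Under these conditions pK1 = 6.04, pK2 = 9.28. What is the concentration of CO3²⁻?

[CO3²⁻] = 0.0328 mmol/kg

α₂ = 1 / (1 + [H⁺]/K2 + [H⁺]²/(K1K2)) = 1 / (1 + 10^+1.83 + 10^+0.42)
   = 1 / (1 + 67.608 + 2.6303) = 1/71.239 = 0.01404
[CO3²⁻] = α₂ × DIC = 0.01404 × 2.34 = 0.0328 mmol/kg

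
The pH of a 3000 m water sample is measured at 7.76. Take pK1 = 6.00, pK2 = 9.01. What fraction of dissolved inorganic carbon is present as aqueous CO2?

α₀ = 0.0162

α₀ = 1 / (1 + K1/[H⁺] + K1K2/[H⁺]²) = 1 / (1 + 10^+1.76 + 10^+0.51)
   = 1 / (1 + 57.544 + 3.2359) = 1/61.780 = 0.01619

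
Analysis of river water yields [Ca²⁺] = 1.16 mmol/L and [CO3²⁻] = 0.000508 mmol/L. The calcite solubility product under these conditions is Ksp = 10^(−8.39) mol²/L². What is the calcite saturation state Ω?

Ksp = 10^(−8.39) = 4.074×10^-9
Ω = [Ca²⁺][CO3²⁻]/Ksp = (1.16×10^-3)(0.000508×10^-3) / 4.074×10^-9 = 0.145

Ω = 0.145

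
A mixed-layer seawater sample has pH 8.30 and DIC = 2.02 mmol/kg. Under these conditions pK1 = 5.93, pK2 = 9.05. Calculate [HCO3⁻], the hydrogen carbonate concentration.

[HCO3⁻] = 1.71 mmol/kg

α₁ = 1 / (1 + [H⁺]/K1 + K2/[H⁺]) = 1 / (1 + 10^-2.37 + 10^-0.75)
   = 1 / (1 + 0.0042658 + 0.17783) = 1/1.1821 = 0.8460
[HCO3⁻] = α₁ × DIC = 0.8460 × 2.02 = 1.71 mmol/kg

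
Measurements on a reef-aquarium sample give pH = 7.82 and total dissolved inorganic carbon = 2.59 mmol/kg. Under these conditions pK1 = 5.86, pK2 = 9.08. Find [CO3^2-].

[CO3²⁻] = 0.134 mmol/kg

α₂ = 1 / (1 + [H⁺]/K2 + [H⁺]²/(K1K2)) = 1 / (1 + 10^+1.26 + 10^-0.70)
   = 1 / (1 + 18.197 + 0.19953) = 1/19.397 = 0.05156
[CO3²⁻] = α₂ × DIC = 0.05156 × 2.59 = 0.134 mmol/kg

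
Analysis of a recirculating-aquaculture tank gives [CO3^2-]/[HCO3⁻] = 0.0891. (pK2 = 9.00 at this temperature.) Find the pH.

pH = 7.95

From K2 = [H⁺][CO3^2-]/[HCO3⁻]:  pH = pK2 + log₁₀([CO3^2-]/[HCO3⁻])
log₁₀(0.0891) = -1.050
pH = 9.00 + (-1.050) = 7.95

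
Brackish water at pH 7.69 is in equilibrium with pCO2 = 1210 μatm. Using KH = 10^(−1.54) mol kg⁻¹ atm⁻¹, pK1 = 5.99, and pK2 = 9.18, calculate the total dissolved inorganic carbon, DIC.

[CO2*] = KH · pCO2 = 10^(−1.54) × 1210×10^-6 = 3.490×10^-5 mol/kg
α₀ = 1/(1 + K1/[H⁺] + K1K2/[H⁺]²) = 1/(1 + 10^+1.70 + 10^+0.21) = 0.01896
DIC = [CO2*]/α₀ = 3.490×10^-5 / 0.01896 = 1.84 mmol/kg

DIC = 1.84 mmol/kg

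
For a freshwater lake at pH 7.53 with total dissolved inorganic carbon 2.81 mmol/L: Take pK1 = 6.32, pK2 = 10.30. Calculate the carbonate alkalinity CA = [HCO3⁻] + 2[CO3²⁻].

CA = [HCO3⁻] + 2[CO3²⁻] = (α₁ + 2α₂)·DIC
At pH 7.53: [H⁺]/K1 = 10^-1.21 = 0.061660, K2/[H⁺] = 10^-2.77 = 0.0016982
α₁ = 1/(1 + 0.061660 + 0.0016982) = 1/1.0634 = 0.9404; α₂ = α₁·K2/[H⁺] = 0.001597
α₁ + 2α₂ = 0.9436
CA = 0.9436 × 2.81 = 2.65 mmol/L

CA = 2.65 mmol/L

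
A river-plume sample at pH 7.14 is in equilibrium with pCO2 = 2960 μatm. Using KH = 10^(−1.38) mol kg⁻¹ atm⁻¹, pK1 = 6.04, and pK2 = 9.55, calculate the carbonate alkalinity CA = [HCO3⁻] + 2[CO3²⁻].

CA = 1.57 mmol/kg

[CO2*] = KH · pCO2 = 10^(−1.38) × 2960×10^-6 = 1.234×10^-4 mol/kg
α₀ = 1/(1 + K1/[H⁺] + K1K2/[H⁺]²) = 1/(1 + 10^+1.10 + 10^-1.31) = 0.07332
DIC = [CO2*]/α₀ = 1.234×10^-4 / 0.07332 = 1.683 mmol/kg
CA = (α₁ + 2α₂)·DIC = (0.9231 + 2×0.003591) × 1.683 = 1.57 mmol/kg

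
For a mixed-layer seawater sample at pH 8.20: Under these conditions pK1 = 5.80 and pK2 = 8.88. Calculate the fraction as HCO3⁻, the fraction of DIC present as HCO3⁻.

α₁ = 1 / (1 + [H⁺]/K1 + K2/[H⁺]) = 1 / (1 + 10^-2.40 + 10^-0.68)
   = 1 / (1 + 0.0039811 + 0.20893) = 1/1.2129 = 0.8245

α₁ = 0.824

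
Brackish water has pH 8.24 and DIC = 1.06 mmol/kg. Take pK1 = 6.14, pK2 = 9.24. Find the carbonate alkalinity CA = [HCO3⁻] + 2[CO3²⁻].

CA = [HCO3⁻] + 2[CO3²⁻] = (α₁ + 2α₂)·DIC
At pH 8.24: [H⁺]/K1 = 10^-2.10 = 0.0079433, K2/[H⁺] = 10^-1.00 = 0.10000
α₁ = 1/(1 + 0.0079433 + 0.10000) = 1/1.1079 = 0.9026; α₂ = α₁·K2/[H⁺] = 0.09026
α₁ + 2α₂ = 1.0831
CA = 1.0831 × 1.06 = 1.15 mmol/kg

CA = 1.15 mmol/kg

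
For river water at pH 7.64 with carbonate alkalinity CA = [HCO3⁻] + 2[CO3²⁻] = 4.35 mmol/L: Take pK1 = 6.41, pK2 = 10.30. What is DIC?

DIC = 4.60 mmol/L

CA = [HCO3⁻] + 2[CO3²⁻] = (α₁ + 2α₂)·DIC
At pH 7.64: [H⁺]/K1 = 10^-1.23 = 0.058884, K2/[H⁺] = 10^-2.66 = 0.0021878
α₁ = 1/(1 + 0.058884 + 0.0021878) = 1/1.0611 = 0.9424; α₂ = α₁·K2/[H⁺] = 0.002062
α₁ + 2α₂ = 0.9466
DIC = CA / (α₁ + 2α₂) = 4.35 / 0.9466 = 4.60 mmol/L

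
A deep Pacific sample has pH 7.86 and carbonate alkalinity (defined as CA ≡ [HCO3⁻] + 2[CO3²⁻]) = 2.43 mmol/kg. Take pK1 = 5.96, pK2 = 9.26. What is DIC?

CA = [HCO3⁻] + 2[CO3²⁻] = (α₁ + 2α₂)·DIC
At pH 7.86: [H⁺]/K1 = 10^-1.90 = 0.012589, K2/[H⁺] = 10^-1.40 = 0.039811
α₁ = 1/(1 + 0.012589 + 0.039811) = 1/1.0524 = 0.9502; α₂ = α₁·K2/[H⁺] = 0.03783
α₁ + 2α₂ = 1.0259
DIC = CA / (α₁ + 2α₂) = 2.43 / 1.0259 = 2.37 mmol/kg

DIC = 2.37 mmol/kg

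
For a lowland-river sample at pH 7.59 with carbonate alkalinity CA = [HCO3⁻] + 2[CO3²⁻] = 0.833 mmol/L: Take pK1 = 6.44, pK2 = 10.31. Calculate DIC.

DIC = 0.890 mmol/L

CA = [HCO3⁻] + 2[CO3²⁻] = (α₁ + 2α₂)·DIC
At pH 7.59: [H⁺]/K1 = 10^-1.15 = 0.070795, K2/[H⁺] = 10^-2.72 = 0.0019055
α₁ = 1/(1 + 0.070795 + 0.0019055) = 1/1.0727 = 0.9322; α₂ = α₁·K2/[H⁺] = 0.001776
α₁ + 2α₂ = 0.9358
DIC = CA / (α₁ + 2α₂) = 0.833 / 0.9358 = 0.890 mmol/L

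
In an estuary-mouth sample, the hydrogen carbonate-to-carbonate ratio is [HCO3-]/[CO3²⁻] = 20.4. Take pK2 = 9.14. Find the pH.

From K2 = [H⁺][CO3²⁻]/[HCO3-]:  pH = pK2 − log₁₀([HCO3-]/[CO3²⁻])
log₁₀(20.4) = +1.310
pH = 9.14 − (+1.310) = 7.83

pH = 7.83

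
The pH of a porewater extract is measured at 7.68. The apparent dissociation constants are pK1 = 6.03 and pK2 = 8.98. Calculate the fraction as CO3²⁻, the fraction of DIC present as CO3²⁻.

α₂ = 1 / (1 + [H⁺]/K2 + [H⁺]²/(K1K2)) = 1 / (1 + 10^+1.30 + 10^-0.35)
   = 1 / (1 + 19.953 + 0.44668) = 1/21.399 = 0.04673

α₂ = 0.0467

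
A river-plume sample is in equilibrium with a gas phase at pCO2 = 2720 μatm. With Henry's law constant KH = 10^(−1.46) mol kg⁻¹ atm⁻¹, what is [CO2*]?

[CO2*] = 94.3 μmol/kg

KH = 10^(−1.46) = 3.467×10^-2 mol kg⁻¹ atm⁻¹
[CO2*] = KH · pCO2 = 3.467×10^-2 × 2720×10^-6 atm = 9.43×10^-5 mol/kg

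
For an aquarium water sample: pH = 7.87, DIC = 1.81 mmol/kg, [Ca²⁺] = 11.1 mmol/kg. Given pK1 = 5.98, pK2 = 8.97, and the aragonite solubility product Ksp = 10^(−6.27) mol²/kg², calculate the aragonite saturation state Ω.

Ω = 2.72

α₂ = 1 / (1 + [H⁺]/K2 + [H⁺]²/(K1K2)) = 1 / (1 + 10^+1.10 + 10^-0.79)
   = 1 / (1 + 12.589 + 0.16218) = 1/13.751 = 0.07272
[CO3²⁻] = α₂ × DIC = 0.07272 × 1.81 = 0.1316 mmol/kg
Ksp = 10^(−6.27) = 5.370×10^-7
Ω = [Ca²⁺][CO3²⁻]/Ksp = (11.1×10^-3)(1.316×10^-4) / 5.370×10^-7 = 2.72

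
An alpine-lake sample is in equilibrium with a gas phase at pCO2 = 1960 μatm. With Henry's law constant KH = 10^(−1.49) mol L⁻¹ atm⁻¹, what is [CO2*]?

KH = 10^(−1.49) = 3.236×10^-2 mol L⁻¹ atm⁻¹
[CO2*] = KH · pCO2 = 3.236×10^-2 × 1960×10^-6 atm = 6.34×10^-5 mol/L

[CO2*] = 63.4 μmol/L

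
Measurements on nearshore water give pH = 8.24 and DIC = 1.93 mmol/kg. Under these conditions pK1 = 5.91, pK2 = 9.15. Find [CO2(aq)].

[CO2*] = 8.01 μmol/kg

α₀ = 1 / (1 + K1/[H⁺] + K1K2/[H⁺]²) = 1 / (1 + 10^+2.33 + 10^+1.42)
   = 1 / (1 + 213.80 + 26.303) = 1/241.10 = 0.004148
[CO2*] = α₀ × DIC = 0.004148 × 1.93 = 0.00801 mmol/kg = 8.01 μmol/kg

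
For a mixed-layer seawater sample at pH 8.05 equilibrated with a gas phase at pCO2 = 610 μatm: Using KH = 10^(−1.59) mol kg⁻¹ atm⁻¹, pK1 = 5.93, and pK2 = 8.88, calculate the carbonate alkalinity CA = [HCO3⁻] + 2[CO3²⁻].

CA = 2.68 mmol/kg

[CO2*] = KH · pCO2 = 10^(−1.59) × 610×10^-6 = 1.568×10^-5 mol/kg
α₀ = 1/(1 + K1/[H⁺] + K1K2/[H⁺]²) = 1/(1 + 10^+2.12 + 10^+1.29) = 0.006565
DIC = [CO2*]/α₀ = 1.568×10^-5 / 0.006565 = 2.388 mmol/kg
CA = (α₁ + 2α₂)·DIC = (0.8654 + 2×0.1280) × 2.388 = 2.68 mmol/kg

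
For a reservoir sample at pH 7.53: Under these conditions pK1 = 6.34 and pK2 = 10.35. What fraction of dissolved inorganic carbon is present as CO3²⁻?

α₂ = 0.00142

α₂ = 1 / (1 + [H⁺]/K2 + [H⁺]²/(K1K2)) = 1 / (1 + 10^+2.82 + 10^+1.63)
   = 1 / (1 + 660.69 + 42.658) = 1/704.35 = 0.001420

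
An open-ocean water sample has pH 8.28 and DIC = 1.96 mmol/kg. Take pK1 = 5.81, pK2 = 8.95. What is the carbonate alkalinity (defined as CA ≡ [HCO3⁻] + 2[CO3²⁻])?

CA = 2.30 mmol/kg

CA = [HCO3⁻] + 2[CO3²⁻] = (α₁ + 2α₂)·DIC
At pH 8.28: [H⁺]/K1 = 10^-2.47 = 0.0033884, K2/[H⁺] = 10^-0.67 = 0.21380
α₁ = 1/(1 + 0.0033884 + 0.21380) = 1/1.2172 = 0.8216; α₂ = α₁·K2/[H⁺] = 0.1756
α₁ + 2α₂ = 1.1729
CA = 1.1729 × 1.96 = 2.30 mmol/kg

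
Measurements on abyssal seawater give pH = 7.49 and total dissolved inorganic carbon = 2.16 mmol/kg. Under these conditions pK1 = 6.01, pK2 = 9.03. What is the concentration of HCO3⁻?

α₁ = 1 / (1 + [H⁺]/K1 + K2/[H⁺]) = 1 / (1 + 10^-1.48 + 10^-1.54)
   = 1 / (1 + 0.033113 + 0.028840) = 1/1.0620 = 0.9417
[HCO3⁻] = α₁ × DIC = 0.9417 × 2.16 = 2.03 mmol/kg

[HCO3⁻] = 2.03 mmol/kg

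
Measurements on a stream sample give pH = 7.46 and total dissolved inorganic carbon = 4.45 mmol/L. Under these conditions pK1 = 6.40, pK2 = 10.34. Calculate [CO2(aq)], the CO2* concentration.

[CO2*] = 0.356 mmol/L

α₀ = 1 / (1 + K1/[H⁺] + K1K2/[H⁺]²) = 1 / (1 + 10^+1.06 + 10^-1.82)
   = 1 / (1 + 11.482 + 0.015136) = 1/12.497 = 0.08002
[CO2*] = α₀ × DIC = 0.08002 × 4.45 = 0.356 mmol/L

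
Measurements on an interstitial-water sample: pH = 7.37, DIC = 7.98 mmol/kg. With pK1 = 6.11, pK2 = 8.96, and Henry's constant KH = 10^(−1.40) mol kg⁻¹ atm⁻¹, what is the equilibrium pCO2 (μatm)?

α₀ = 1 / (1 + K1/[H⁺] + K1K2/[H⁺]²) = 1 / (1 + 10^+1.26 + 10^-0.33)
   = 1 / (1 + 18.197 + 0.46774) = 1/19.665 = 0.05085
[CO2*] = α₀ × DIC = 0.05085 × 7.98 = 0.4058 mmol/kg
pCO2 = [CO2*]/KH = 4.058×10^-4 / 3.981×10^-2 = 1.02×10^4 μatm

pCO2 = 1.02×10^4 μatm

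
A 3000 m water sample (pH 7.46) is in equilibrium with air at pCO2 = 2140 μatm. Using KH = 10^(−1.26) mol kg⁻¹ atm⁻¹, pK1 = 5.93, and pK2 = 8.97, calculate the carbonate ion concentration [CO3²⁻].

[CO3²⁻] = 0.123 mmol/kg

[CO2*] = KH · pCO2 = 10^(−1.26) × 2140×10^-6 = 1.176×10^-4 mol/kg
α₀ = 1/(1 + K1/[H⁺] + K1K2/[H⁺]²) = 1/(1 + 10^+1.53 + 10^+0.02) = 0.02783
DIC = [CO2*]/α₀ = 1.176×10^-4 / 0.02783 = 4.226 mmol/kg
[CO3²⁻] = α₂·DIC; α₂ = 0.02914, so [CO3²⁻] = 0.02914 × 4.226 = 0.123 mmol/kg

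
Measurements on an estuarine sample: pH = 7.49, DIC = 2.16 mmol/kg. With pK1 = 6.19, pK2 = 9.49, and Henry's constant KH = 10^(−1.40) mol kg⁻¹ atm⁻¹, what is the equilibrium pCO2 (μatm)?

α₀ = 1 / (1 + K1/[H⁺] + K1K2/[H⁺]²) = 1 / (1 + 10^+1.30 + 10^-0.70)
   = 1 / (1 + 19.953 + 0.19953) = 1/21.152 = 0.04728
[CO2*] = α₀ × DIC = 0.04728 × 2.16 = 0.1021 mmol/kg
pCO2 = [CO2*]/KH = 1.021×10^-4 / 3.981×10^-2 = 2570 μatm

pCO2 = 2570 μatm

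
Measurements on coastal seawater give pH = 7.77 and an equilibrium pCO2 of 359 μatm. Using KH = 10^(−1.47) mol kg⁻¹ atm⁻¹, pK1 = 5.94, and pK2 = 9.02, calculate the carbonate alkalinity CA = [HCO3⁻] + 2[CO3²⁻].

[CO2*] = KH · pCO2 = 10^(−1.47) × 359×10^-6 = 1.216×10^-5 mol/kg
α₀ = 1/(1 + K1/[H⁺] + K1K2/[H⁺]²) = 1/(1 + 10^+1.83 + 10^+0.58) = 0.01381
DIC = [CO2*]/α₀ = 1.216×10^-5 / 0.01381 = 0.8808 mmol/kg
CA = (α₁ + 2α₂)·DIC = (0.9337 + 2×0.05250) × 0.8808 = 0.915 mmol/kg

CA = 0.915 mmol/kg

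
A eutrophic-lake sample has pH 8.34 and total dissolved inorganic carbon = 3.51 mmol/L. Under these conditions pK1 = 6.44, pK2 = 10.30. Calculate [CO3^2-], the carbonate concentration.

[CO3²⁻] = 0.0376 mmol/L

α₂ = 1 / (1 + [H⁺]/K2 + [H⁺]²/(K1K2)) = 1 / (1 + 10^+1.96 + 10^+0.06)
   = 1 / (1 + 91.201 + 1.1482) = 1/93.349 = 0.01071
[CO3²⁻] = α₂ × DIC = 0.01071 × 3.51 = 0.0376 mmol/L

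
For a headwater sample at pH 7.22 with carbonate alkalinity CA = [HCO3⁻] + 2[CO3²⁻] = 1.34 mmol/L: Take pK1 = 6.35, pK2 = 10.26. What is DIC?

DIC = 1.52 mmol/L

CA = [HCO3⁻] + 2[CO3²⁻] = (α₁ + 2α₂)·DIC
At pH 7.22: [H⁺]/K1 = 10^-0.87 = 0.13490, K2/[H⁺] = 10^-3.04 = 0.00091201
α₁ = 1/(1 + 0.13490 + 0.00091201) = 1/1.1358 = 0.8804; α₂ = α₁·K2/[H⁺] = 0.0008030
α₁ + 2α₂ = 0.8820
DIC = CA / (α₁ + 2α₂) = 1.34 / 0.8820 = 1.52 mmol/L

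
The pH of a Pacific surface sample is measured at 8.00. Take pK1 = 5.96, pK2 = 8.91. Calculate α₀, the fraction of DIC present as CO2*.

α₀ = 0.00806

α₀ = 1 / (1 + K1/[H⁺] + K1K2/[H⁺]²) = 1 / (1 + 10^+2.04 + 10^+1.13)
   = 1 / (1 + 109.65 + 13.490) = 1/124.14 = 0.008056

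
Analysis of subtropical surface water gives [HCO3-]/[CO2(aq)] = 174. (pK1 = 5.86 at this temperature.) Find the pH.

From K1 = [H⁺][HCO3-]/[CO2(aq)]:  pH = pK1 + log₁₀([HCO3-]/[CO2(aq)])
log₁₀(174) = +2.241
pH = 5.86 + (+2.241) = 8.10

pH = 8.10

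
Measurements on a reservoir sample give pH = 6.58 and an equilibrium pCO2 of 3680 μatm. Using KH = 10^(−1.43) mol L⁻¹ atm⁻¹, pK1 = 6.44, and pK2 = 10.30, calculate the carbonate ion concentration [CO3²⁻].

[CO2*] = KH · pCO2 = 10^(−1.43) × 3680×10^-6 = 1.367×10^-4 mol/L
α₀ = 1/(1 + K1/[H⁺] + K1K2/[H⁺]²) = 1/(1 + 10^+0.14 + 10^-3.58) = 0.4201
DIC = [CO2*]/α₀ = 1.367×10^-4 / 0.4201 = 0.3255 mmol/L
[CO3²⁻] = α₂·DIC; α₂ = 0.0001105, so [CO3²⁻] = 0.0001105 × 0.3255 = 3.60×10^-5 mmol/L = 0.0360 μmol/L

[CO3²⁻] = 0.0360 μmol/L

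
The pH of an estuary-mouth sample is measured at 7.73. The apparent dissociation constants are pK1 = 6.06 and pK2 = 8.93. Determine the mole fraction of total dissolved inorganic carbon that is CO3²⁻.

α₂ = 1 / (1 + [H⁺]/K2 + [H⁺]²/(K1K2)) = 1 / (1 + 10^+1.20 + 10^-0.47)
   = 1 / (1 + 15.849 + 0.33884) = 1/17.188 = 0.05818

α₂ = 0.0582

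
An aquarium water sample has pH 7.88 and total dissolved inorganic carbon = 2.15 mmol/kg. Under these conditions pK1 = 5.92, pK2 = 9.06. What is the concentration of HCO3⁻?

α₁ = 1 / (1 + [H⁺]/K1 + K2/[H⁺]) = 1 / (1 + 10^-1.96 + 10^-1.18)
   = 1 / (1 + 0.010965 + 0.066069) = 1/1.0770 = 0.9285
[HCO3⁻] = α₁ × DIC = 0.9285 × 2.15 = 2.00 mmol/kg

[HCO3⁻] = 2.00 mmol/kg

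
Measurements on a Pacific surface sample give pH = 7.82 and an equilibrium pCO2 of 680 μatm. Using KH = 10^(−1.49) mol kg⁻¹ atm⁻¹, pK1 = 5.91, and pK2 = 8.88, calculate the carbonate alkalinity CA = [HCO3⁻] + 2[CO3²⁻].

[CO2*] = KH · pCO2 = 10^(−1.49) × 680×10^-6 = 2.200×10^-5 mol/kg
α₀ = 1/(1 + K1/[H⁺] + K1K2/[H⁺]²) = 1/(1 + 10^+1.91 + 10^+0.85) = 0.01119
DIC = [CO2*]/α₀ = 2.200×10^-5 / 0.01119 = 1.966 mmol/kg
CA = (α₁ + 2α₂)·DIC = (0.9096 + 2×0.07922) × 1.966 = 2.10 mmol/kg

CA = 2.10 mmol/kg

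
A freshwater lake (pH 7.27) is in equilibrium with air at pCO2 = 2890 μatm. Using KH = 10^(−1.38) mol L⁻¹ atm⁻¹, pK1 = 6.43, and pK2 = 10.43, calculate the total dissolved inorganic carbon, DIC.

[CO2*] = KH · pCO2 = 10^(−1.38) × 2890×10^-6 = 1.205×10^-4 mol/L
α₀ = 1/(1 + K1/[H⁺] + K1K2/[H⁺]²) = 1/(1 + 10^+0.84 + 10^-2.32) = 0.1262
DIC = [CO2*]/α₀ = 1.205×10^-4 / 0.1262 = 0.955 mmol/L

DIC = 0.955 mmol/L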